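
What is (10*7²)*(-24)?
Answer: -11760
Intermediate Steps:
(10*7²)*(-24) = (10*49)*(-24) = 490*(-24) = -11760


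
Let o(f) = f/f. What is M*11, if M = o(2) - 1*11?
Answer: -110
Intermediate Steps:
o(f) = 1
M = -10 (M = 1 - 1*11 = 1 - 11 = -10)
M*11 = -10*11 = -110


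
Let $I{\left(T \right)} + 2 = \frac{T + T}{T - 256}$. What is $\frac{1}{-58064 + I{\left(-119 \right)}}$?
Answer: $- \frac{375}{21774512} \approx -1.7222 \cdot 10^{-5}$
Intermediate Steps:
$I{\left(T \right)} = -2 + \frac{2 T}{-256 + T}$ ($I{\left(T \right)} = -2 + \frac{T + T}{T - 256} = -2 + \frac{2 T}{-256 + T}$)
$\frac{1}{-58064 + I{\left(-119 \right)}} = \frac{1}{-58064 + \frac{512}{-256 - 119}} = \frac{1}{-58064 + \frac{512}{-375}} = \frac{1}{-58064 + 512 \left(- \frac{1}{375}\right)} = \frac{1}{-58064 - \frac{512}{375}} = \frac{1}{- \frac{21774512}{375}} = - \frac{375}{21774512}$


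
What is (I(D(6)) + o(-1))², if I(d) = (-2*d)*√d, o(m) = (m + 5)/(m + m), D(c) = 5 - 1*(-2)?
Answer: 1376 + 56*√7 ≈ 1524.2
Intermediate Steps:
D(c) = 7 (D(c) = 5 + 2 = 7)
o(m) = (5 + m)/(2*m) (o(m) = (5 + m)/((2*m)) = (5 + m)*(1/(2*m)) = (5 + m)/(2*m))
I(d) = -2*d^(3/2)
(I(D(6)) + o(-1))² = (-14*√7 + (½)*(5 - 1)/(-1))² = (-14*√7 + (½)*(-1)*4)² = (-14*√7 - 2)² = (-2 - 14*√7)²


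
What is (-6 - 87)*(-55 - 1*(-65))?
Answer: -930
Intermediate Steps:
(-6 - 87)*(-55 - 1*(-65)) = -93*(-55 + 65) = -93*10 = -930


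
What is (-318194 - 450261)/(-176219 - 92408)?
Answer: 768455/268627 ≈ 2.8607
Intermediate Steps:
(-318194 - 450261)/(-176219 - 92408) = -768455/(-268627) = -768455*(-1/268627) = 768455/268627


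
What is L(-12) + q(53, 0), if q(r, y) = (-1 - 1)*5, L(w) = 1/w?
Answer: -121/12 ≈ -10.083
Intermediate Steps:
q(r, y) = -10 (q(r, y) = -2*5 = -10)
L(-12) + q(53, 0) = 1/(-12) - 10 = -1/12 - 10 = -121/12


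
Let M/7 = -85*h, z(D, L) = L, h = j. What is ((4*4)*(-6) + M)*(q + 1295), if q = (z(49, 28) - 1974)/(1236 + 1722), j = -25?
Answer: 28291912628/1479 ≈ 1.9129e+7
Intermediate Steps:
h = -25
M = 14875 (M = 7*(-85*(-25)) = 7*2125 = 14875)
q = -973/1479 (q = (28 - 1974)/(1236 + 1722) = -1946/2958 = -1946*1/2958 = -973/1479 ≈ -0.65788)
((4*4)*(-6) + M)*(q + 1295) = ((4*4)*(-6) + 14875)*(-973/1479 + 1295) = (16*(-6) + 14875)*(1914332/1479) = (-96 + 14875)*(1914332/1479) = 14779*(1914332/1479) = 28291912628/1479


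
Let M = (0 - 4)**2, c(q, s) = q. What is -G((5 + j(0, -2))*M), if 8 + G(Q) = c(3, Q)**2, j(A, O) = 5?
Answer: -1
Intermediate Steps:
M = 16 (M = (-4)**2 = 16)
G(Q) = 1 (G(Q) = -8 + 3**2 = -8 + 9 = 1)
-G((5 + j(0, -2))*M) = -1*1 = -1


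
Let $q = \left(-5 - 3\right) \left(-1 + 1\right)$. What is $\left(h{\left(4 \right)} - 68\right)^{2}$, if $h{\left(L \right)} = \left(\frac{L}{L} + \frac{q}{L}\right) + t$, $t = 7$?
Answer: $3600$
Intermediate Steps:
$q = 0$ ($q = \left(-8\right) 0 = 0$)
$h{\left(L \right)} = 8$ ($h{\left(L \right)} = \left(\frac{L}{L} + \frac{0}{L}\right) + 7 = \left(1 + 0\right) + 7 = 1 + 7 = 8$)
$\left(h{\left(4 \right)} - 68\right)^{2} = \left(8 - 68\right)^{2} = \left(-60\right)^{2} = 3600$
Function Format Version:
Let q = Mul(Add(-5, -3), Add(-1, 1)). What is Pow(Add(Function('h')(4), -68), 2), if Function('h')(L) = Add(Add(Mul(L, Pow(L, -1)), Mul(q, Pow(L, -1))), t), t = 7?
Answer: 3600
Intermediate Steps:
q = 0 (q = Mul(-8, 0) = 0)
Function('h')(L) = 8 (Function('h')(L) = Add(Add(Mul(L, Pow(L, -1)), Mul(0, Pow(L, -1))), 7) = Add(Add(1, 0), 7) = Add(1, 7) = 8)
Pow(Add(Function('h')(4), -68), 2) = Pow(Add(8, -68), 2) = Pow(-60, 2) = 3600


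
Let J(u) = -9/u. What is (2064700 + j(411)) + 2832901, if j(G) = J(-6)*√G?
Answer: 4897601 + 3*√411/2 ≈ 4.8976e+6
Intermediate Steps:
j(G) = 3*√G/2 (j(G) = (-9/(-6))*√G = (-9*(-⅙))*√G = 3*√G/2)
(2064700 + j(411)) + 2832901 = (2064700 + 3*√411/2) + 2832901 = 4897601 + 3*√411/2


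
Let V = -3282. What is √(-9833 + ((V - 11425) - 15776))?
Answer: 2*I*√10079 ≈ 200.79*I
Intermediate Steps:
√(-9833 + ((V - 11425) - 15776)) = √(-9833 + ((-3282 - 11425) - 15776)) = √(-9833 + (-14707 - 15776)) = √(-9833 - 30483) = √(-40316) = 2*I*√10079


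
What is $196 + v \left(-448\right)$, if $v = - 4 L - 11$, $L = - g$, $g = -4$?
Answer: $12292$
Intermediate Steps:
$L = 4$ ($L = \left(-1\right) \left(-4\right) = 4$)
$v = -27$ ($v = \left(-4\right) 4 - 11 = -16 - 11 = -27$)
$196 + v \left(-448\right) = 196 - -12096 = 196 + 12096 = 12292$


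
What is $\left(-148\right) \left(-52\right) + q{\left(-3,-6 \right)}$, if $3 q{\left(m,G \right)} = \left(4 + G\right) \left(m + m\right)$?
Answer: $7700$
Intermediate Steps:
$q{\left(m,G \right)} = \frac{2 m \left(4 + G\right)}{3}$ ($q{\left(m,G \right)} = \frac{\left(4 + G\right) \left(m + m\right)}{3} = \frac{\left(4 + G\right) 2 m}{3} = \frac{2 m \left(4 + G\right)}{3}$)
$\left(-148\right) \left(-52\right) + q{\left(-3,-6 \right)} = \left(-148\right) \left(-52\right) + \frac{2}{3} \left(-3\right) \left(4 - 6\right) = 7696 + \frac{2}{3} \left(-3\right) \left(-2\right) = 7696 + 4 = 7700$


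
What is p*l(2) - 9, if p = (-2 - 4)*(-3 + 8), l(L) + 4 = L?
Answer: 51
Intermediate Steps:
l(L) = -4 + L
p = -30 (p = -6*5 = -30)
p*l(2) - 9 = -30*(-4 + 2) - 9 = -30*(-2) - 9 = 60 - 9 = 51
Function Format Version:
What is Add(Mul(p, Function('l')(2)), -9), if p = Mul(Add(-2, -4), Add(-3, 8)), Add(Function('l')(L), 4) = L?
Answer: 51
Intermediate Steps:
Function('l')(L) = Add(-4, L)
p = -30 (p = Mul(-6, 5) = -30)
Add(Mul(p, Function('l')(2)), -9) = Add(Mul(-30, Add(-4, 2)), -9) = Add(Mul(-30, -2), -9) = Add(60, -9) = 51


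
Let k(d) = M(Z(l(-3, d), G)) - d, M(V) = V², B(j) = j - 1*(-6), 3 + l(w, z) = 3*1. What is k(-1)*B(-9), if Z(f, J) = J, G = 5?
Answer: -78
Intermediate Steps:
l(w, z) = 0 (l(w, z) = -3 + 3*1 = -3 + 3 = 0)
B(j) = 6 + j (B(j) = j + 6 = 6 + j)
k(d) = 25 - d (k(d) = 5² - d = 25 - d)
k(-1)*B(-9) = (25 - 1*(-1))*(6 - 9) = (25 + 1)*(-3) = 26*(-3) = -78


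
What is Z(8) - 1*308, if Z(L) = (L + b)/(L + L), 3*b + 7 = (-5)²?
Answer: -2457/8 ≈ -307.13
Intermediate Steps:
b = 6 (b = -7/3 + (⅓)*(-5)² = -7/3 + (⅓)*25 = -7/3 + 25/3 = 6)
Z(L) = (6 + L)/(2*L) (Z(L) = (L + 6)/(L + L) = (6 + L)/((2*L)) = (6 + L)*(1/(2*L)) = (6 + L)/(2*L))
Z(8) - 1*308 = (½)*(6 + 8)/8 - 1*308 = (½)*(⅛)*14 - 308 = 7/8 - 308 = -2457/8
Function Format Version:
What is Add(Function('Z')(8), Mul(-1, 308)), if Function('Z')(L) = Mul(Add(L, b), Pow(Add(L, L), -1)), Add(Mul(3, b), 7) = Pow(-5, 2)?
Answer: Rational(-2457, 8) ≈ -307.13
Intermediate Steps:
b = 6 (b = Add(Rational(-7, 3), Mul(Rational(1, 3), Pow(-5, 2))) = Add(Rational(-7, 3), Mul(Rational(1, 3), 25)) = Add(Rational(-7, 3), Rational(25, 3)) = 6)
Function('Z')(L) = Mul(Rational(1, 2), Pow(L, -1), Add(6, L)) (Function('Z')(L) = Mul(Add(L, 6), Pow(Add(L, L), -1)) = Mul(Add(6, L), Pow(Mul(2, L), -1)) = Mul(Add(6, L), Mul(Rational(1, 2), Pow(L, -1))) = Mul(Rational(1, 2), Pow(L, -1), Add(6, L)))
Add(Function('Z')(8), Mul(-1, 308)) = Add(Mul(Rational(1, 2), Pow(8, -1), Add(6, 8)), Mul(-1, 308)) = Add(Mul(Rational(1, 2), Rational(1, 8), 14), -308) = Add(Rational(7, 8), -308) = Rational(-2457, 8)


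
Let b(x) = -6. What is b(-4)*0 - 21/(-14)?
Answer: 3/2 ≈ 1.5000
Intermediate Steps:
b(-4)*0 - 21/(-14) = -6*0 - 21/(-14) = 0 - 21*(-1/14) = 0 + 3/2 = 3/2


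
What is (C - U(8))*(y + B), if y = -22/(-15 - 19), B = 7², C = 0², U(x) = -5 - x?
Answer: 10972/17 ≈ 645.41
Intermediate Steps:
C = 0
B = 49
y = 11/17 (y = -22/(-34) = -1/34*(-22) = 11/17 ≈ 0.64706)
(C - U(8))*(y + B) = (0 - (-5 - 1*8))*(11/17 + 49) = (0 - (-5 - 8))*(844/17) = (0 - 1*(-13))*(844/17) = (0 + 13)*(844/17) = 13*(844/17) = 10972/17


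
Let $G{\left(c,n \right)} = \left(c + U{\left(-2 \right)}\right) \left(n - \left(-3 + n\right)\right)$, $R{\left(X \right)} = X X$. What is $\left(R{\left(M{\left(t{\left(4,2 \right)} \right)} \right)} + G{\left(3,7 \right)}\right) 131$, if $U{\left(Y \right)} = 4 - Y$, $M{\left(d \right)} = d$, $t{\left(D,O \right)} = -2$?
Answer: $4061$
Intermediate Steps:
$R{\left(X \right)} = X^{2}$
$G{\left(c,n \right)} = 18 + 3 c$ ($G{\left(c,n \right)} = \left(c + \left(4 - -2\right)\right) \left(n - \left(-3 + n\right)\right) = \left(c + \left(4 + 2\right)\right) 3 = \left(c + 6\right) 3 = \left(6 + c\right) 3 = 18 + 3 c$)
$\left(R{\left(M{\left(t{\left(4,2 \right)} \right)} \right)} + G{\left(3,7 \right)}\right) 131 = \left(\left(-2\right)^{2} + \left(18 + 3 \cdot 3\right)\right) 131 = \left(4 + \left(18 + 9\right)\right) 131 = \left(4 + 27\right) 131 = 31 \cdot 131 = 4061$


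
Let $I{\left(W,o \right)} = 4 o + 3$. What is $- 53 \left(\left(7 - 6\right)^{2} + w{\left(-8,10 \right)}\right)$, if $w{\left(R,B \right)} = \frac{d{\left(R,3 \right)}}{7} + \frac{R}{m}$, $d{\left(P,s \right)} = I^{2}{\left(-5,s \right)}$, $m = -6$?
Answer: $- \frac{38372}{21} \approx -1827.2$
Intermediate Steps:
$I{\left(W,o \right)} = 3 + 4 o$
$d{\left(P,s \right)} = \left(3 + 4 s\right)^{2}$
$w{\left(R,B \right)} = \frac{225}{7} - \frac{R}{6}$ ($w{\left(R,B \right)} = \frac{\left(3 + 4 \cdot 3\right)^{2}}{7} + \frac{R}{-6} = \left(3 + 12\right)^{2} \cdot \frac{1}{7} + R \left(- \frac{1}{6}\right) = 15^{2} \cdot \frac{1}{7} - \frac{R}{6} = 225 \cdot \frac{1}{7} - \frac{R}{6} = \frac{225}{7} - \frac{R}{6}$)
$- 53 \left(\left(7 - 6\right)^{2} + w{\left(-8,10 \right)}\right) = - 53 \left(\left(7 - 6\right)^{2} + \left(\frac{225}{7} - - \frac{4}{3}\right)\right) = - 53 \left(1^{2} + \left(\frac{225}{7} + \frac{4}{3}\right)\right) = - 53 \left(1 + \frac{703}{21}\right) = \left(-53\right) \frac{724}{21} = - \frac{38372}{21}$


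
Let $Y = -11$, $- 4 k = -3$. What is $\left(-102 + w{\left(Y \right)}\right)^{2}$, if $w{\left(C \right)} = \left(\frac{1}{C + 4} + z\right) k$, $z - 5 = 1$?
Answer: $\frac{7469289}{784} \approx 9527.2$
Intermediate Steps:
$k = \frac{3}{4}$ ($k = \left(- \frac{1}{4}\right) \left(-3\right) = \frac{3}{4} \approx 0.75$)
$z = 6$ ($z = 5 + 1 = 6$)
$w{\left(C \right)} = \frac{9}{2} + \frac{3}{4 \left(4 + C\right)}$ ($w{\left(C \right)} = \left(\frac{1}{C + 4} + 6\right) \frac{3}{4} = \left(\frac{1}{4 + C} + 6\right) \frac{3}{4} = \left(6 + \frac{1}{4 + C}\right) \frac{3}{4} = \frac{9}{2} + \frac{3}{4 \left(4 + C\right)}$)
$\left(-102 + w{\left(Y \right)}\right)^{2} = \left(-102 + \frac{3 \left(25 + 6 \left(-11\right)\right)}{4 \left(4 - 11\right)}\right)^{2} = \left(-102 + \frac{3 \left(25 - 66\right)}{4 \left(-7\right)}\right)^{2} = \left(-102 + \frac{3}{4} \left(- \frac{1}{7}\right) \left(-41\right)\right)^{2} = \left(-102 + \frac{123}{28}\right)^{2} = \left(- \frac{2733}{28}\right)^{2} = \frac{7469289}{784}$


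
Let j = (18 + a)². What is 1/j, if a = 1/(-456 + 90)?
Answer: 133956/43388569 ≈ 0.0030874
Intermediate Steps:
a = -1/366 (a = 1/(-366) = -1/366 ≈ -0.0027322)
j = 43388569/133956 (j = (18 - 1/366)² = (6587/366)² = 43388569/133956 ≈ 323.90)
1/j = 1/(43388569/133956) = 133956/43388569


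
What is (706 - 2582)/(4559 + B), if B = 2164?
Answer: -1876/6723 ≈ -0.27904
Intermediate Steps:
(706 - 2582)/(4559 + B) = (706 - 2582)/(4559 + 2164) = -1876/6723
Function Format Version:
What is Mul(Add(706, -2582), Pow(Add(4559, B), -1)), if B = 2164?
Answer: Rational(-1876, 6723) ≈ -0.27904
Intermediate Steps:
Mul(Add(706, -2582), Pow(Add(4559, B), -1)) = Mul(Add(706, -2582), Pow(Add(4559, 2164), -1)) = Mul(-1876, Pow(6723, -1)) = Mul(-1876, Rational(1, 6723)) = Rational(-1876, 6723)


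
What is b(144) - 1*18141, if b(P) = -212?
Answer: -18353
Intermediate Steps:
b(144) - 1*18141 = -212 - 1*18141 = -212 - 18141 = -18353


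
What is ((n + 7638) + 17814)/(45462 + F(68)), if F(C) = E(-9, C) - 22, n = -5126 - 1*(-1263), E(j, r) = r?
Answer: 21589/45508 ≈ 0.47440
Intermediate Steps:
n = -3863 (n = -5126 + 1263 = -3863)
F(C) = -22 + C (F(C) = C - 22 = -22 + C)
((n + 7638) + 17814)/(45462 + F(68)) = ((-3863 + 7638) + 17814)/(45462 + (-22 + 68)) = (3775 + 17814)/(45462 + 46) = 21589/45508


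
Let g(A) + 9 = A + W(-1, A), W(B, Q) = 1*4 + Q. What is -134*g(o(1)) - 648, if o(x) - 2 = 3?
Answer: -1318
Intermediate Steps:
W(B, Q) = 4 + Q
o(x) = 5 (o(x) = 2 + 3 = 5)
g(A) = -5 + 2*A (g(A) = -9 + (A + (4 + A)) = -9 + (4 + 2*A) = -5 + 2*A)
-134*g(o(1)) - 648 = -134*(-5 + 2*5) - 648 = -134*(-5 + 10) - 648 = -134*5 - 648 = -670 - 648 = -1318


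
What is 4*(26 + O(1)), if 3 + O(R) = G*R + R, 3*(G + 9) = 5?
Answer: 200/3 ≈ 66.667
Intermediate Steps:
G = -22/3 (G = -9 + (⅓)*5 = -9 + 5/3 = -22/3 ≈ -7.3333)
O(R) = -3 - 19*R/3 (O(R) = -3 + (-22*R/3 + R) = -3 - 19*R/3)
4*(26 + O(1)) = 4*(26 + (-3 - 19/3*1)) = 4*(26 + (-3 - 19/3)) = 4*(26 - 28/3) = 4*(50/3) = 200/3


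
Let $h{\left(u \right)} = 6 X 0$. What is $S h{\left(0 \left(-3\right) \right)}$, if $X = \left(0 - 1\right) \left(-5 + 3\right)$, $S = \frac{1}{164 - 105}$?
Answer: $0$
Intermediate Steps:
$S = \frac{1}{59} \approx 0.016949$
$X = 2$ ($X = \left(-1\right) \left(-2\right) = 2$)
$h{\left(u \right)} = 0$ ($h{\left(u \right)} = 6 \cdot 2 \cdot 0 = 12 \cdot 0 = 0$)
$S h{\left(0 \left(-3\right) \right)} = \frac{1}{59} \cdot 0 = 0$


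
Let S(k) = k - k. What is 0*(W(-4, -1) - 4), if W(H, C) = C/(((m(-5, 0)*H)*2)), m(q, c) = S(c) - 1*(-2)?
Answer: 0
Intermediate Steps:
S(k) = 0
m(q, c) = 2 (m(q, c) = 0 - 1*(-2) = 0 + 2 = 2)
W(H, C) = C/(4*H) (W(H, C) = C/(((2*H)*2)) = C/((4*H)) = C*(1/(4*H)) = C/(4*H))
0*(W(-4, -1) - 4) = 0*((¼)*(-1)/(-4) - 4) = 0*((¼)*(-1)*(-¼) - 4) = 0*(1/16 - 4) = 0*(-63/16) = 0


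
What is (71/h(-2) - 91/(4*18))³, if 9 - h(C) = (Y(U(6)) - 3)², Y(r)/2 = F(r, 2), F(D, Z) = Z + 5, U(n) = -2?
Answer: -7000755497/1024192512 ≈ -6.8354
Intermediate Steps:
F(D, Z) = 5 + Z
Y(r) = 14 (Y(r) = 2*(5 + 2) = 2*7 = 14)
h(C) = -112 (h(C) = 9 - (14 - 3)² = 9 - 1*11² = 9 - 1*121 = 9 - 121 = -112)
(71/h(-2) - 91/(4*18))³ = (71/(-112) - 91/(4*18))³ = (71*(-1/112) - 91/72)³ = (-71/112 - 91*1/72)³ = (-71/112 - 91/72)³ = (-1913/1008)³ = -7000755497/1024192512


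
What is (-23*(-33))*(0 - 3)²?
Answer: 6831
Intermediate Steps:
(-23*(-33))*(0 - 3)² = 759*(-3)² = 759*9 = 6831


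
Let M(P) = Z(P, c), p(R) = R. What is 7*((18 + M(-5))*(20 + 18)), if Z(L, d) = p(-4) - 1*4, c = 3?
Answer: 2660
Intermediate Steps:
Z(L, d) = -8 (Z(L, d) = -4 - 1*4 = -4 - 4 = -8)
M(P) = -8
7*((18 + M(-5))*(20 + 18)) = 7*((18 - 8)*(20 + 18)) = 7*(10*38) = 7*380 = 2660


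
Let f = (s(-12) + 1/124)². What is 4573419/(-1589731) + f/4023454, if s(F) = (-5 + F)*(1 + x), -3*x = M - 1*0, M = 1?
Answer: -2546367598363241045/885133062488147616 ≈ -2.8768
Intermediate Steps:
x = -⅓ (x = -(1 - 1*0)/3 = -(1 + 0)/3 = -⅓*1 = -⅓ ≈ -0.33333)
s(F) = -10/3 + 2*F/3 (s(F) = (-5 + F)*(1 - ⅓) = (-5 + F)*(⅔) = -10/3 + 2*F/3)
f = 17749369/138384 (f = ((-10/3 + (⅔)*(-12)) + 1/124)² = ((-10/3 - 8) + 1/124)² = (-34/3 + 1/124)² = (-4213/372)² = 17749369/138384 ≈ 128.26)
4573419/(-1589731) + f/4023454 = 4573419/(-1589731) + (17749369/138384)/4023454 = 4573419*(-1/1589731) + (17749369/138384)*(1/4023454) = -4573419/1589731 + 17749369/556781658336 = -2546367598363241045/885133062488147616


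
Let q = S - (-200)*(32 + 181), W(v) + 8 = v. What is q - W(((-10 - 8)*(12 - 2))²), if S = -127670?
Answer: -117462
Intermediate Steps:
W(v) = -8 + v
q = -85070 (q = -127670 - (-200)*(32 + 181) = -127670 - (-200)*213 = -127670 - 1*(-42600) = -127670 + 42600 = -85070)
q - W(((-10 - 8)*(12 - 2))²) = -85070 - (-8 + ((-10 - 8)*(12 - 2))²) = -85070 - (-8 + (-18*10)²) = -85070 - (-8 + (-180)²) = -85070 - (-8 + 32400) = -85070 - 1*32392 = -85070 - 32392 = -117462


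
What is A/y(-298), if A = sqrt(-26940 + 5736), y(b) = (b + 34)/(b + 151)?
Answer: 147*I*sqrt(589)/44 ≈ 81.082*I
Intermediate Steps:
y(b) = (34 + b)/(151 + b)
A = 6*I*sqrt(589) (A = sqrt(-21204) = 6*I*sqrt(589) ≈ 145.62*I)
A/y(-298) = (6*I*sqrt(589))/(((34 - 298)/(151 - 298))) = (6*I*sqrt(589))/((-264/(-147))) = (6*I*sqrt(589))/((-1/147*(-264))) = (6*I*sqrt(589))/(88/49) = (6*I*sqrt(589))*(49/88) = 147*I*sqrt(589)/44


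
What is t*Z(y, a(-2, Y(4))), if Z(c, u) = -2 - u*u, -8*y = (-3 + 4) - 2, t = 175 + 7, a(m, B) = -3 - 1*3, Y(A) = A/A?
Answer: -6916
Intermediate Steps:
Y(A) = 1
a(m, B) = -6 (a(m, B) = -3 - 3 = -6)
t = 182
y = 1/8 (y = -((-3 + 4) - 2)/8 = -(1 - 2)/8 = -1/8*(-1) = 1/8 ≈ 0.12500)
Z(c, u) = -2 - u**2
t*Z(y, a(-2, Y(4))) = 182*(-2 - 1*(-6)**2) = 182*(-2 - 1*36) = 182*(-2 - 36) = 182*(-38) = -6916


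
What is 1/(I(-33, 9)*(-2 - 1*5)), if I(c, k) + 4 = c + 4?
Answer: 1/231 ≈ 0.0043290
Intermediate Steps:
I(c, k) = c (I(c, k) = -4 + (c + 4) = -4 + (4 + c) = c)
1/(I(-33, 9)*(-2 - 1*5)) = 1/(-33*(-2 - 1*5)) = 1/(-33*(-2 - 5)) = 1/(-33*(-7)) = 1/231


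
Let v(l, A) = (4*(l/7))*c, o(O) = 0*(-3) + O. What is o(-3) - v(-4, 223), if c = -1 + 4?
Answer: 27/7 ≈ 3.8571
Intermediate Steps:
c = 3
o(O) = O (o(O) = 0 + O = O)
v(l, A) = 12*l/7 (v(l, A) = (4*(l/7))*3 = (4*l/7)*3 = 12*l/7)
o(-3) - v(-4, 223) = -3 - 12*(-4)/7 = -3 - 1*(-48/7) = -3 + 48/7 = 27/7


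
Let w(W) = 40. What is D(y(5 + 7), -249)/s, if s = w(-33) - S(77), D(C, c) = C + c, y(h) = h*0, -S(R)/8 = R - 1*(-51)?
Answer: -249/1064 ≈ -0.23402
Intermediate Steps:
S(R) = -408 - 8*R (S(R) = -8*(R - 1*(-51)) = -8*(R + 51) = -8*(51 + R) = -408 - 8*R)
y(h) = 0
s = 1064 (s = 40 - (-408 - 8*77) = 40 - (-408 - 616) = 40 - 1*(-1024) = 40 + 1024 = 1064)
D(y(5 + 7), -249)/s = (0 - 249)/1064 = -249*1/1064 = -249/1064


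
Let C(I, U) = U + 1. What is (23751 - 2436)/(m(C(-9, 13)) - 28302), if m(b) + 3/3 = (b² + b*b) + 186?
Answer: -4263/5545 ≈ -0.76880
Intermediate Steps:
C(I, U) = 1 + U
m(b) = 185 + 2*b² (m(b) = -1 + ((b² + b*b) + 186) = -1 + ((b² + b²) + 186) = -1 + (2*b² + 186) = -1 + (186 + 2*b²) = 185 + 2*b²)
(23751 - 2436)/(m(C(-9, 13)) - 28302) = (23751 - 2436)/((185 + 2*(1 + 13)²) - 28302) = 21315/((185 + 2*14²) - 28302) = 21315/((185 + 2*196) - 28302) = 21315/((185 + 392) - 28302) = 21315/(577 - 28302) = 21315/(-27725) = 21315*(-1/27725) = -4263/5545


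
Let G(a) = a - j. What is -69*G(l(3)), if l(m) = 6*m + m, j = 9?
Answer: -828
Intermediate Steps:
l(m) = 7*m
G(a) = -9 + a (G(a) = a - 1*9 = a - 9 = -9 + a)
-69*G(l(3)) = -69*(-9 + 7*3) = -69*(-9 + 21) = -69*12 = -828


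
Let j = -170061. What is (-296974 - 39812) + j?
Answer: -506847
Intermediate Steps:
(-296974 - 39812) + j = (-296974 - 39812) - 170061 = -336786 - 170061 = -506847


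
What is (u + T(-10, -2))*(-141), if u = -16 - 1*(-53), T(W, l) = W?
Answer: -3807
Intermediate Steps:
u = 37 (u = -16 + 53 = 37)
(u + T(-10, -2))*(-141) = (37 - 10)*(-141) = 27*(-141) = -3807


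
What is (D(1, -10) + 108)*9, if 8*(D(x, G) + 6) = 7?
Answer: 7407/8 ≈ 925.88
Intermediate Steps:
D(x, G) = -41/8 (D(x, G) = -6 + (1/8)*7 = -6 + 7/8 = -41/8)
(D(1, -10) + 108)*9 = (-41/8 + 108)*9 = (823/8)*9 = 7407/8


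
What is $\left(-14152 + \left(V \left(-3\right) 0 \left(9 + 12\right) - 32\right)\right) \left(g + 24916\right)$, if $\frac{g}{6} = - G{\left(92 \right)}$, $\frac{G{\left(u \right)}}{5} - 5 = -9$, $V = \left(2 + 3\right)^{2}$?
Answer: $-355110624$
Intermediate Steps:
$V = 25$ ($V = 5^{2} = 25$)
$G{\left(u \right)} = -20$ ($G{\left(u \right)} = 25 + 5 \left(-9\right) = 25 - 45 = -20$)
$g = 120$ ($g = 6 \left(\left(-1\right) \left(-20\right)\right) = 6 \cdot 20 = 120$)
$\left(-14152 + \left(V \left(-3\right) 0 \left(9 + 12\right) - 32\right)\right) \left(g + 24916\right) = \left(-14152 - \left(32 - 25 \left(-3\right) 0 \left(9 + 12\right)\right)\right) \left(120 + 24916\right) = \left(-14152 - \left(32 - \left(-75\right) 0 \cdot 21\right)\right) 25036 = \left(-14152 + \left(0 \cdot 21 - 32\right)\right) 25036 = \left(-14152 + \left(0 - 32\right)\right) 25036 = \left(-14152 - 32\right) 25036 = \left(-14184\right) 25036 = -355110624$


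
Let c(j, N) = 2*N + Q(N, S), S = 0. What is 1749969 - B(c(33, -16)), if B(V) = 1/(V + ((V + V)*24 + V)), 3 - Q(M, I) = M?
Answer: 1137479851/650 ≈ 1.7500e+6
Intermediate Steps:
Q(M, I) = 3 - M
c(j, N) = 3 + N (c(j, N) = 2*N + (3 - N) = 3 + N)
B(V) = 1/(50*V) (B(V) = 1/(V + ((2*V)*24 + V)) = 1/(V + (48*V + V)) = 1/(V + 49*V) = 1/(50*V))
1749969 - B(c(33, -16)) = 1749969 - 1/(50*(3 - 16)) = 1749969 - 1/(50*(-13)) = 1749969 - (-1)/(50*13) = 1749969 - 1*(-1/650) = 1749969 + 1/650 = 1137479851/650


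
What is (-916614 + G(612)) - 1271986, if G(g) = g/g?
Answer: -2188599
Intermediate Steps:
G(g) = 1
(-916614 + G(612)) - 1271986 = (-916614 + 1) - 1271986 = -916613 - 1271986 = -2188599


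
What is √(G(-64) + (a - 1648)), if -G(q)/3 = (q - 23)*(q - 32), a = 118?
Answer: 3*I*√2954 ≈ 163.05*I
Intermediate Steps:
G(q) = -3*(-32 + q)*(-23 + q) (G(q) = -3*(q - 23)*(q - 32) = -3*(-23 + q)*(-32 + q) = -3*(-32 + q)*(-23 + q))
√(G(-64) + (a - 1648)) = √((-2208 - 3*(-64)² + 165*(-64)) + (118 - 1648)) = √((-2208 - 3*4096 - 10560) - 1530) = √((-2208 - 12288 - 10560) - 1530) = √(-25056 - 1530) = √(-26586) = 3*I*√2954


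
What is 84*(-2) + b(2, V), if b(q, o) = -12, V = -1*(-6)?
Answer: -180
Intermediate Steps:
V = 6
84*(-2) + b(2, V) = 84*(-2) - 12 = -168 - 12 = -180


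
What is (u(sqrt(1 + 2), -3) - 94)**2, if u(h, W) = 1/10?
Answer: 881721/100 ≈ 8817.2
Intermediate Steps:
u(h, W) = 1/10
(u(sqrt(1 + 2), -3) - 94)**2 = (1/10 - 94)**2 = (-939/10)**2 = 881721/100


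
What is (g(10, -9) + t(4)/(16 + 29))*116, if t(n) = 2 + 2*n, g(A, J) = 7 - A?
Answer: -2900/9 ≈ -322.22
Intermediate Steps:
(g(10, -9) + t(4)/(16 + 29))*116 = ((7 - 1*10) + (2 + 2*4)/(16 + 29))*116 = ((7 - 10) + (2 + 8)/45)*116 = (-3 + 10*(1/45))*116 = (-3 + 2/9)*116 = -25/9*116 = -2900/9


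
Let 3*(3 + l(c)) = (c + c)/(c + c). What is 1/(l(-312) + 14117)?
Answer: 3/42343 ≈ 7.0850e-5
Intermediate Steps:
l(c) = -8/3 (l(c) = -3 + ((c + c)/(c + c))/3 = -3 + ((2*c)/((2*c)))/3 = -3 + ((2*c)*(1/(2*c)))/3 = -3 + (⅓)*1 = -3 + ⅓ = -8/3)
1/(l(-312) + 14117) = 1/(-8/3 + 14117) = 1/(42343/3) = 3/42343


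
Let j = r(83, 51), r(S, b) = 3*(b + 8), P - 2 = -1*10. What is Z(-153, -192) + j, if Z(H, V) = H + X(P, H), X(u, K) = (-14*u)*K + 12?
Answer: -17100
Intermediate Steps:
P = -8 (P = 2 - 1*10 = 2 - 10 = -8)
X(u, K) = 12 - 14*K*u (X(u, K) = -14*K*u + 12 = 12 - 14*K*u)
r(S, b) = 24 + 3*b (r(S, b) = 3*(8 + b) = 24 + 3*b)
j = 177 (j = 24 + 3*51 = 24 + 153 = 177)
Z(H, V) = 12 + 113*H (Z(H, V) = H + (12 - 14*H*(-8)) = H + (12 + 112*H) = 12 + 113*H)
Z(-153, -192) + j = (12 + 113*(-153)) + 177 = (12 - 17289) + 177 = -17277 + 177 = -17100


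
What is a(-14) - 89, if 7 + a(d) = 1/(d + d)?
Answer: -2689/28 ≈ -96.036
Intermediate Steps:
a(d) = -7 + 1/(2*d) (a(d) = -7 + 1/(d + d) = -7 + 1/(2*d))
a(-14) - 89 = (-7 + (1/2)/(-14)) - 89 = (-7 + (1/2)*(-1/14)) - 89 = (-7 - 1/28) - 89 = -197/28 - 89 = -2689/28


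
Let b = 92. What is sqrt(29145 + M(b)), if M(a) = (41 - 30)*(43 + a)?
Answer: sqrt(30630) ≈ 175.01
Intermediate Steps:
M(a) = 473 + 11*a (M(a) = 11*(43 + a) = 473 + 11*a)
sqrt(29145 + M(b)) = sqrt(29145 + (473 + 11*92)) = sqrt(29145 + (473 + 1012)) = sqrt(29145 + 1485) = sqrt(30630)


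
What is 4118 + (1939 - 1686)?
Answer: 4371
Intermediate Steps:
4118 + (1939 - 1686) = 4118 + 253 = 4371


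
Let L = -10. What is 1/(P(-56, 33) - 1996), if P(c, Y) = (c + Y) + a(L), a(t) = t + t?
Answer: -1/2039 ≈ -0.00049044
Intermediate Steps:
a(t) = 2*t
P(c, Y) = -20 + Y + c (P(c, Y) = (c + Y) + 2*(-10) = (Y + c) - 20 = -20 + Y + c)
1/(P(-56, 33) - 1996) = 1/((-20 + 33 - 56) - 1996) = 1/(-43 - 1996) = 1/(-2039) = -1/2039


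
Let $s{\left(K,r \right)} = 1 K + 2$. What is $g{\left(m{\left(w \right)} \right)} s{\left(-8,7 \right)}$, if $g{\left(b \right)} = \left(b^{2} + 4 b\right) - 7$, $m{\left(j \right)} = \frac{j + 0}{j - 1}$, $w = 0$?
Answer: $42$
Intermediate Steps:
$s{\left(K,r \right)} = 2 + K$ ($s{\left(K,r \right)} = K + 2 = 2 + K$)
$m{\left(j \right)} = \frac{j}{-1 + j}$
$g{\left(b \right)} = -7 + b^{2} + 4 b$
$g{\left(m{\left(w \right)} \right)} s{\left(-8,7 \right)} = \left(-7 + \left(\frac{0}{-1 + 0}\right)^{2} + 4 \frac{0}{-1 + 0}\right) \left(2 - 8\right) = \left(-7 + \left(\frac{0}{-1}\right)^{2} + 4 \frac{0}{-1}\right) \left(-6\right) = \left(-7 + \left(0 \left(-1\right)\right)^{2} + 4 \cdot 0 \left(-1\right)\right) \left(-6\right) = \left(-7 + 0^{2} + 4 \cdot 0\right) \left(-6\right) = \left(-7 + 0 + 0\right) \left(-6\right) = \left(-7\right) \left(-6\right) = 42$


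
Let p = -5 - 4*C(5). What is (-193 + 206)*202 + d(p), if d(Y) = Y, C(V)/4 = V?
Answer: 2541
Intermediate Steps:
C(V) = 4*V
p = -85 (p = -5 - 16*5 = -5 - 4*20 = -5 - 80 = -85)
(-193 + 206)*202 + d(p) = (-193 + 206)*202 - 85 = 13*202 - 85 = 2626 - 85 = 2541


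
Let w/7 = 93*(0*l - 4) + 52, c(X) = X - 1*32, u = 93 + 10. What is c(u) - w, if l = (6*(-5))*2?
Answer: 2311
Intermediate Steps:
u = 103
c(X) = -32 + X (c(X) = X - 32 = -32 + X)
l = -60 (l = -30*2 = -60)
w = -2240 (w = 7*(93*(0*(-60) - 4) + 52) = 7*(93*(0 - 4) + 52) = 7*(93*(-4) + 52) = 7*(-372 + 52) = 7*(-320) = -2240)
c(u) - w = (-32 + 103) - 1*(-2240) = 71 + 2240 = 2311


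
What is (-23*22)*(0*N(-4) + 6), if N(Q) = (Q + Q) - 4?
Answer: -3036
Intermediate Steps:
N(Q) = -4 + 2*Q (N(Q) = 2*Q - 4 = -4 + 2*Q)
(-23*22)*(0*N(-4) + 6) = (-23*22)*(0*(-4 + 2*(-4)) + 6) = -506*(0*(-4 - 8) + 6) = -506*(0*(-12) + 6) = -506*(0 + 6) = -506*6 = -3036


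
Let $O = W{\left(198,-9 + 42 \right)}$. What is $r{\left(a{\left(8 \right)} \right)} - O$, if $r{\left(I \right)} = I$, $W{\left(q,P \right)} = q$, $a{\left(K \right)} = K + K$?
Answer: $-182$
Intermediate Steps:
$a{\left(K \right)} = 2 K$
$O = 198$
$r{\left(a{\left(8 \right)} \right)} - O = 2 \cdot 8 - 198 = 16 - 198 = -182$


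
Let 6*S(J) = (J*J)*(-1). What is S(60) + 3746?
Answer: 3146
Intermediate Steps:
S(J) = -J²/6 (S(J) = ((J*J)*(-1))/6 = (J²*(-1))/6 = (-J²)/6 = -J²/6)
S(60) + 3746 = -⅙*60² + 3746 = -⅙*3600 + 3746 = -600 + 3746 = 3146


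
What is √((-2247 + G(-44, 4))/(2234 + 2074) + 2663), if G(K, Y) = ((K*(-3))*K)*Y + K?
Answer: √12328075437/2154 ≈ 51.547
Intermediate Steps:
G(K, Y) = K - 3*Y*K² (G(K, Y) = ((-3*K)*K)*Y + K = (-3*K²)*Y + K = -3*Y*K² + K = K - 3*Y*K²)
√((-2247 + G(-44, 4))/(2234 + 2074) + 2663) = √((-2247 - 44*(1 - 3*(-44)*4))/(2234 + 2074) + 2663) = √((-2247 - 44*(1 + 528))/4308 + 2663) = √((-2247 - 44*529)*(1/4308) + 2663) = √((-2247 - 23276)*(1/4308) + 2663) = √(-25523*1/4308 + 2663) = √(-25523/4308 + 2663) = √(11446681/4308) = √12328075437/2154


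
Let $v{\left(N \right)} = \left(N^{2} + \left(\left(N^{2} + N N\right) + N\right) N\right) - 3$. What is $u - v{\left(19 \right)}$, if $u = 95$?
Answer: $-14342$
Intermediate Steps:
$v{\left(N \right)} = -3 + N^{2} + N \left(N + 2 N^{2}\right)$ ($v{\left(N \right)} = \left(N^{2} + \left(\left(N^{2} + N^{2}\right) + N\right) N\right) - 3 = \left(N^{2} + \left(2 N^{2} + N\right) N\right) - 3 = \left(N^{2} + \left(N + 2 N^{2}\right) N\right) - 3 = \left(N^{2} + N \left(N + 2 N^{2}\right)\right) - 3 = -3 + N^{2} + N \left(N + 2 N^{2}\right)$)
$u - v{\left(19 \right)} = 95 - \left(-3 + 2 \cdot 19^{2} + 2 \cdot 19^{3}\right) = 95 - \left(-3 + 2 \cdot 361 + 2 \cdot 6859\right) = 95 - \left(-3 + 722 + 13718\right) = 95 - 14437 = -14342$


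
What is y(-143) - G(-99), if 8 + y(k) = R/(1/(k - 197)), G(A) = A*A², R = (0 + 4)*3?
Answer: 966211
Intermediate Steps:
R = 12 (R = 4*3 = 12)
G(A) = A³
y(k) = -2372 + 12*k (y(k) = -8 + 12/(1/(k - 197)) = -8 + 12/(1/(-197 + k)) = -8 + 12*(-197 + k) = -8 + (-2364 + 12*k) = -2372 + 12*k)
y(-143) - G(-99) = (-2372 + 12*(-143)) - 1*(-99)³ = (-2372 - 1716) - 1*(-970299) = -4088 + 970299 = 966211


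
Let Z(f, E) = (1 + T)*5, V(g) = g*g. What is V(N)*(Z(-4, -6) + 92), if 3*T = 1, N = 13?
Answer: 50024/3 ≈ 16675.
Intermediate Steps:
V(g) = g²
T = ⅓ (T = (⅓)*1 = ⅓ ≈ 0.33333)
Z(f, E) = 20/3 (Z(f, E) = (1 + ⅓)*5 = (4/3)*5 = 20/3)
V(N)*(Z(-4, -6) + 92) = 13²*(20/3 + 92) = 169*(296/3) = 50024/3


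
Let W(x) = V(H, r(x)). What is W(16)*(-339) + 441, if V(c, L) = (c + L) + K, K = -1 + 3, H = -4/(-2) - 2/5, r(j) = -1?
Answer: -2202/5 ≈ -440.40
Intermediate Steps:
H = 8/5 (H = -4*(-½) - 2*⅕ = 2 - ⅖ = 8/5 ≈ 1.6000)
K = 2
V(c, L) = 2 + L + c (V(c, L) = (c + L) + 2 = (L + c) + 2 = 2 + L + c)
W(x) = 13/5 (W(x) = 2 - 1 + 8/5 = 13/5)
W(16)*(-339) + 441 = (13/5)*(-339) + 441 = -4407/5 + 441 = -2202/5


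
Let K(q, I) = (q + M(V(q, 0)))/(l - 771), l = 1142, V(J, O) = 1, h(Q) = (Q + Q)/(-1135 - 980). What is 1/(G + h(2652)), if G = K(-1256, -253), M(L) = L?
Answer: -261555/1540703 ≈ -0.16976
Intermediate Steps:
h(Q) = -2*Q/2115 (h(Q) = (2*Q)/(-2115) = (2*Q)*(-1/2115) = -2*Q/2115)
K(q, I) = 1/371 + q/371 (K(q, I) = (q + 1)/(1142 - 771) = (1 + q)/371 = (1 + q)*(1/371) = 1/371 + q/371)
G = -1255/371 (G = 1/371 + (1/371)*(-1256) = 1/371 - 1256/371 = -1255/371 ≈ -3.3827)
1/(G + h(2652)) = 1/(-1255/371 - 2/2115*2652) = 1/(-1255/371 - 1768/705) = 1/(-1540703/261555) = -261555/1540703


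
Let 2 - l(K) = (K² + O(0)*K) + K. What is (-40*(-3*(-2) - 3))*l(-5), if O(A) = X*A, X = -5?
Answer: 2160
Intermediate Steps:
O(A) = -5*A
l(K) = 2 - K - K² (l(K) = 2 - ((K² + (-5*0)*K) + K) = 2 - ((K² + 0*K) + K) = 2 - ((K² + 0) + K) = 2 - (K² + K) = 2 - (K + K²) = 2 + (-K - K²) = 2 - K - K²)
(-40*(-3*(-2) - 3))*l(-5) = (-40*(-3*(-2) - 3))*(2 - 1*(-5) - 1*(-5)²) = (-40*(6 - 3))*(2 + 5 - 1*25) = (-40*3)*(2 + 5 - 25) = -120*(-18) = 2160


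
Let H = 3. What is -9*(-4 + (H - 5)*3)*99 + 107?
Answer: 9017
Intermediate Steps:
-9*(-4 + (H - 5)*3)*99 + 107 = -9*(-4 + (3 - 5)*3)*99 + 107 = -9*(-4 - 2*3)*99 + 107 = -9*(-4 - 6)*99 + 107 = -9*(-10)*99 + 107 = 90*99 + 107 = 8910 + 107 = 9017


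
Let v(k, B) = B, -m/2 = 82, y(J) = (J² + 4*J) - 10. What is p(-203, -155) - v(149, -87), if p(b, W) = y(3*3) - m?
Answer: 358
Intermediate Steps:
y(J) = -10 + J² + 4*J
m = -164 (m = -2*82 = -164)
p(b, W) = 271 (p(b, W) = (-10 + (3*3)² + 4*(3*3)) - 1*(-164) = (-10 + 9² + 4*9) + 164 = (-10 + 81 + 36) + 164 = 107 + 164 = 271)
p(-203, -155) - v(149, -87) = 271 - 1*(-87) = 271 + 87 = 358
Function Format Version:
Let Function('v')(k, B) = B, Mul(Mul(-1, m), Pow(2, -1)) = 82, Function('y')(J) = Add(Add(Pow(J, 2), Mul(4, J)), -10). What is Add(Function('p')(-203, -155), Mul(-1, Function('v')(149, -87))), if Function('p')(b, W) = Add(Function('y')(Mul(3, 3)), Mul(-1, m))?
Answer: 358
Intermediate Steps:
Function('y')(J) = Add(-10, Pow(J, 2), Mul(4, J))
m = -164 (m = Mul(-2, 82) = -164)
Function('p')(b, W) = 271 (Function('p')(b, W) = Add(Add(-10, Pow(Mul(3, 3), 2), Mul(4, Mul(3, 3))), Mul(-1, -164)) = Add(Add(-10, Pow(9, 2), Mul(4, 9)), 164) = Add(Add(-10, 81, 36), 164) = Add(107, 164) = 271)
Add(Function('p')(-203, -155), Mul(-1, Function('v')(149, -87))) = Add(271, Mul(-1, -87)) = Add(271, 87) = 358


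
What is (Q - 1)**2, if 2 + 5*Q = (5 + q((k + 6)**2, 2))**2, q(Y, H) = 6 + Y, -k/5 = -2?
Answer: 5081123524/25 ≈ 2.0325e+8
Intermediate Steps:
k = 10 (k = -5*(-2) = 10)
Q = 71287/5 (Q = -2/5 + (5 + (6 + (10 + 6)**2))**2/5 = -2/5 + (5 + (6 + 16**2))**2/5 = -2/5 + (5 + (6 + 256))**2/5 = -2/5 + (5 + 262)**2/5 = -2/5 + (1/5)*267**2 = -2/5 + (1/5)*71289 = -2/5 + 71289/5 = 71287/5 ≈ 14257.)
(Q - 1)**2 = (71287/5 - 1)**2 = (71282/5)**2 = 5081123524/25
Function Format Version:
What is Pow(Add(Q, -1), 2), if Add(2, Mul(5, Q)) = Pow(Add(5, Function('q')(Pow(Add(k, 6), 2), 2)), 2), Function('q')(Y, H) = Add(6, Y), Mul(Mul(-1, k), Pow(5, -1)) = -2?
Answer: Rational(5081123524, 25) ≈ 2.0325e+8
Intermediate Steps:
k = 10 (k = Mul(-5, -2) = 10)
Q = Rational(71287, 5) (Q = Add(Rational(-2, 5), Mul(Rational(1, 5), Pow(Add(5, Add(6, Pow(Add(10, 6), 2))), 2))) = Add(Rational(-2, 5), Mul(Rational(1, 5), Pow(Add(5, Add(6, Pow(16, 2))), 2))) = Add(Rational(-2, 5), Mul(Rational(1, 5), Pow(Add(5, Add(6, 256)), 2))) = Add(Rational(-2, 5), Mul(Rational(1, 5), Pow(Add(5, 262), 2))) = Add(Rational(-2, 5), Mul(Rational(1, 5), Pow(267, 2))) = Add(Rational(-2, 5), Mul(Rational(1, 5), 71289)) = Add(Rational(-2, 5), Rational(71289, 5)) = Rational(71287, 5) ≈ 14257.)
Pow(Add(Q, -1), 2) = Pow(Add(Rational(71287, 5), -1), 2) = Pow(Rational(71282, 5), 2) = Rational(5081123524, 25)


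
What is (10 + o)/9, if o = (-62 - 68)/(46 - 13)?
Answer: 200/297 ≈ 0.67340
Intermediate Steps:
o = -130/33 ≈ -3.9394
(10 + o)/9 = (10 - 130/33)/9 = (200/33)*(⅑) = 200/297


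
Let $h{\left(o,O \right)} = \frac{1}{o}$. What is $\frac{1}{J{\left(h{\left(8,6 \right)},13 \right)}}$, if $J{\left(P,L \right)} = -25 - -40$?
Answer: $\frac{1}{15} \approx 0.066667$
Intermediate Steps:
$J{\left(P,L \right)} = 15$ ($J{\left(P,L \right)} = -25 + 40 = 15$)
$\frac{1}{J{\left(h{\left(8,6 \right)},13 \right)}} = \frac{1}{15}$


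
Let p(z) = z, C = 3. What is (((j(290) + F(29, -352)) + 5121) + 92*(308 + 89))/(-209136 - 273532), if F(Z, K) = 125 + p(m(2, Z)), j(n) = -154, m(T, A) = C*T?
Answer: -20811/241334 ≈ -0.086233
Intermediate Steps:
m(T, A) = 3*T
F(Z, K) = 131 (F(Z, K) = 125 + 3*2 = 125 + 6 = 131)
(((j(290) + F(29, -352)) + 5121) + 92*(308 + 89))/(-209136 - 273532) = (((-154 + 131) + 5121) + 92*(308 + 89))/(-209136 - 273532) = ((-23 + 5121) + 92*397)/(-482668) = (5098 + 36524)*(-1/482668) = 41622*(-1/482668) = -20811/241334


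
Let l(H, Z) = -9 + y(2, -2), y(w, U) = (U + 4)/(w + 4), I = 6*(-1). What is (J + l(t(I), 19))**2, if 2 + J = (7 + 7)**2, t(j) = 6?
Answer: 309136/9 ≈ 34348.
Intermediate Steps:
I = -6
y(w, U) = (4 + U)/(4 + w)
J = 194 (J = -2 + (7 + 7)**2 = -2 + 14**2 = -2 + 196 = 194)
l(H, Z) = -26/3 (l(H, Z) = -9 + (4 - 2)/(4 + 2) = -9 + 2/6 = -9 + (1/6)*2 = -9 + 1/3 = -26/3)
(J + l(t(I), 19))**2 = (194 - 26/3)**2 = (556/3)**2 = 309136/9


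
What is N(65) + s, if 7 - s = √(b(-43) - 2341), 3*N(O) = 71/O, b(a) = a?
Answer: 1436/195 - 4*I*√149 ≈ 7.3641 - 48.826*I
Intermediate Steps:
N(O) = 71/(3*O) (N(O) = (71/O)/3 = 71/(3*O))
s = 7 - 4*I*√149 (s = 7 - √(-43 - 2341) = 7 - √(-2384) = 7 - 4*I*√149 ≈ 7.0 - 48.826*I)
N(65) + s = (71/3)/65 + (7 - 4*I*√149) = (71/3)*(1/65) + (7 - 4*I*√149) = 71/195 + (7 - 4*I*√149) = 1436/195 - 4*I*√149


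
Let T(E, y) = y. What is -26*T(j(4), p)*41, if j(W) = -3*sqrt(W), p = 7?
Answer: -7462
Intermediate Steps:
-26*T(j(4), p)*41 = -26*7*41 = -182*41 = -7462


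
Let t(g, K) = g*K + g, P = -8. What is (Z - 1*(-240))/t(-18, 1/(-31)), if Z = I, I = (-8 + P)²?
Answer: -3844/135 ≈ -28.474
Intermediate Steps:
t(g, K) = g + K*g (t(g, K) = K*g + g = g + K*g)
I = 256 (I = (-8 - 8)² = (-16)² = 256)
Z = 256
(Z - 1*(-240))/t(-18, 1/(-31)) = (256 - 1*(-240))/((-18*(1 + 1/(-31)))) = (256 + 240)/((-18*(1 - 1/31))) = 496/((-18*30/31)) = 496/(-540/31) = 496*(-31/540) = -3844/135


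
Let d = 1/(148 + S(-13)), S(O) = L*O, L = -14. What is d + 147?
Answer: 48511/330 ≈ 147.00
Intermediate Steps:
S(O) = -14*O
d = 1/330 (d = 1/(148 - 14*(-13)) = 1/(148 + 182) = 1/330 ≈ 0.0030303)
d + 147 = 1/330 + 147 = 48511/330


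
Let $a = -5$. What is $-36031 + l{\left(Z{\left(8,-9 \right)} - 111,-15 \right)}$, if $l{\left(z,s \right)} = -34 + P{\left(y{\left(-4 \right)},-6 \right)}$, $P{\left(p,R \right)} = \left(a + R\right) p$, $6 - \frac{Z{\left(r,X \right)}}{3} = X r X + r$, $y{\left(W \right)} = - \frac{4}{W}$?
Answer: $-36076$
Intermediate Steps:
$Z{\left(r,X \right)} = 18 - 3 r - 3 r X^{2}$ ($Z{\left(r,X \right)} = 18 - 3 \left(X r X + r\right) = 18 - 3 \left(r X^{2} + r\right) = 18 - 3 \left(r + r X^{2}\right) = 18 - \left(3 r + 3 r X^{2}\right) = 18 - 3 r - 3 r X^{2}$)
$P{\left(p,R \right)} = p \left(-5 + R\right)$ ($P{\left(p,R \right)} = \left(-5 + R\right) p = p \left(-5 + R\right)$)
$l{\left(z,s \right)} = -45$ ($l{\left(z,s \right)} = -34 + - \frac{4}{-4} \left(-5 - 6\right) = -34 + \left(-4\right) \left(- \frac{1}{4}\right) \left(-11\right) = -34 + 1 \left(-11\right) = -34 - 11 = -45$)
$-36031 + l{\left(Z{\left(8,-9 \right)} - 111,-15 \right)} = -36031 - 45 = -36076$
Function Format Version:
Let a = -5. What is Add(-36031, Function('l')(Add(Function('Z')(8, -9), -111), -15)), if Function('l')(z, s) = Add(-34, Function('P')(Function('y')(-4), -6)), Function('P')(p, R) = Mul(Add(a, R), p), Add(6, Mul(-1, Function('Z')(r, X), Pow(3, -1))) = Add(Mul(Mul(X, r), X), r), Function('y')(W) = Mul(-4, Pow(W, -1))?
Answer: -36076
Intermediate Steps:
Function('Z')(r, X) = Add(18, Mul(-3, r), Mul(-3, r, Pow(X, 2))) (Function('Z')(r, X) = Add(18, Mul(-3, Add(Mul(Mul(X, r), X), r))) = Add(18, Mul(-3, Add(Mul(r, Pow(X, 2)), r))) = Add(18, Mul(-3, Add(r, Mul(r, Pow(X, 2))))) = Add(18, Add(Mul(-3, r), Mul(-3, r, Pow(X, 2)))) = Add(18, Mul(-3, r), Mul(-3, r, Pow(X, 2))))
Function('P')(p, R) = Mul(p, Add(-5, R)) (Function('P')(p, R) = Mul(Add(-5, R), p) = Mul(p, Add(-5, R)))
Function('l')(z, s) = -45 (Function('l')(z, s) = Add(-34, Mul(Mul(-4, Pow(-4, -1)), Add(-5, -6))) = Add(-34, Mul(Mul(-4, Rational(-1, 4)), -11)) = Add(-34, Mul(1, -11)) = Add(-34, -11) = -45)
Add(-36031, Function('l')(Add(Function('Z')(8, -9), -111), -15)) = Add(-36031, -45) = -36076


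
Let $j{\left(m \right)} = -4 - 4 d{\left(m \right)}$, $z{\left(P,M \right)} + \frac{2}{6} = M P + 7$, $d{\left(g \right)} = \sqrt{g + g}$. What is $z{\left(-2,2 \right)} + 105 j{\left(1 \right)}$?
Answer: $- \frac{1252}{3} - 420 \sqrt{2} \approx -1011.3$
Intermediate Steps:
$d{\left(g \right)} = \sqrt{2} \sqrt{g}$ ($d{\left(g \right)} = \sqrt{2 g} = \sqrt{2} \sqrt{g}$)
$z{\left(P,M \right)} = \frac{20}{3} + M P$ ($z{\left(P,M \right)} = - \frac{1}{3} + \left(M P + 7\right) = - \frac{1}{3} + \left(7 + M P\right) = \frac{20}{3} + M P$)
$j{\left(m \right)} = -4 - 4 \sqrt{2} \sqrt{m}$
$z{\left(-2,2 \right)} + 105 j{\left(1 \right)} = \left(\frac{20}{3} + 2 \left(-2\right)\right) + 105 \left(-4 - 4 \sqrt{2} \sqrt{1}\right) = \left(\frac{20}{3} - 4\right) + 105 \left(-4 - 4 \sqrt{2} \cdot 1\right) = \frac{8}{3} + 105 \left(-4 - 4 \sqrt{2}\right) = \frac{8}{3} - \left(420 + 420 \sqrt{2}\right) = - \frac{1252}{3} - 420 \sqrt{2}$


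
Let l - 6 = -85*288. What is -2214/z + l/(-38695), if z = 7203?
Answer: 30205164/92906695 ≈ 0.32511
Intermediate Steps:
l = -24474 (l = 6 - 85*288 = 6 - 24480 = -24474)
-2214/z + l/(-38695) = -2214/7203 - 24474/(-38695) = -2214*1/7203 - 24474*(-1/38695) = -738/2401 + 24474/38695 = 30205164/92906695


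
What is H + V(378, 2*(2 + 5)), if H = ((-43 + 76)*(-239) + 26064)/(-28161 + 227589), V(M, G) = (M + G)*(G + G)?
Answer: 729646635/66476 ≈ 10976.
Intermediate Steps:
V(M, G) = 2*G*(G + M) (V(M, G) = (G + M)*(2*G) = 2*G*(G + M))
H = 6059/66476 (H = (33*(-239) + 26064)/199428 = (-7887 + 26064)*(1/199428) = 18177*(1/199428) = 6059/66476 ≈ 0.091146)
H + V(378, 2*(2 + 5)) = 6059/66476 + 2*(2*(2 + 5))*(2*(2 + 5) + 378) = 6059/66476 + 2*(2*7)*(2*7 + 378) = 6059/66476 + 2*14*(14 + 378) = 6059/66476 + 2*14*392 = 6059/66476 + 10976 = 729646635/66476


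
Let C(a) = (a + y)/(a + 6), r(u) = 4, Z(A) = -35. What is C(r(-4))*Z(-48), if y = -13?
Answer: 63/2 ≈ 31.500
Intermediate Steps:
C(a) = (-13 + a)/(6 + a) (C(a) = (a - 13)/(a + 6) = (-13 + a)/(6 + a))
C(r(-4))*Z(-48) = ((-13 + 4)/(6 + 4))*(-35) = (-9/10)*(-35) = ((⅒)*(-9))*(-35) = -9/10*(-35) = 63/2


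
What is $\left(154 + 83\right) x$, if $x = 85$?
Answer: $20145$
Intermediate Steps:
$\left(154 + 83\right) x = \left(154 + 83\right) 85 = 237 \cdot 85 = 20145$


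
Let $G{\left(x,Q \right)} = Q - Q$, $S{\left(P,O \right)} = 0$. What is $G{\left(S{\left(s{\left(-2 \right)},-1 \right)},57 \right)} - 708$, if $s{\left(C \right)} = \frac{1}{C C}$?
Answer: $-708$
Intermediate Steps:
$s{\left(C \right)} = \frac{1}{C^{2}}$
$G{\left(x,Q \right)} = 0$
$G{\left(S{\left(s{\left(-2 \right)},-1 \right)},57 \right)} - 708 = 0 - 708 = -708$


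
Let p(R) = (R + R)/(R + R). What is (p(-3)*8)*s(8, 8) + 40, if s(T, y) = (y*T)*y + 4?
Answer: 4168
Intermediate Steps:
s(T, y) = 4 + T*y**2 (s(T, y) = (T*y)*y + 4 = T*y**2 + 4 = 4 + T*y**2)
p(R) = 1 (p(R) = (2*R)/((2*R)) = (2*R)*(1/(2*R)) = 1)
(p(-3)*8)*s(8, 8) + 40 = (1*8)*(4 + 8*8**2) + 40 = 8*(4 + 8*64) + 40 = 8*(4 + 512) + 40 = 8*516 + 40 = 4128 + 40 = 4168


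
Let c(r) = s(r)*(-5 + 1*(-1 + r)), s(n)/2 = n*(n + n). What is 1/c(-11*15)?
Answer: -1/18621900 ≈ -5.3700e-8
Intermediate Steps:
s(n) = 4*n² (s(n) = 2*(n*(n + n)) = 2*(n*(2*n)) = 2*(2*n²) = 4*n²)
c(r) = 4*r²*(-6 + r) (c(r) = (4*r²)*(-5 + 1*(-1 + r)) = (4*r²)*(-5 + (-1 + r)) = (4*r²)*(-6 + r) = 4*r²*(-6 + r))
1/c(-11*15) = 1/(4*(-11*15)²*(-6 - 11*15)) = 1/(4*(-165)²*(-6 - 165)) = 1/(4*27225*(-171)) = 1/(-18621900) = -1/18621900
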